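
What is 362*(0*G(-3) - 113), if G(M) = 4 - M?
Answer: -40906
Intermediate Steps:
362*(0*G(-3) - 113) = 362*(0*(4 - 1*(-3)) - 113) = 362*(0*(4 + 3) - 113) = 362*(0*7 - 113) = 362*(0 - 113) = 362*(-113) = -40906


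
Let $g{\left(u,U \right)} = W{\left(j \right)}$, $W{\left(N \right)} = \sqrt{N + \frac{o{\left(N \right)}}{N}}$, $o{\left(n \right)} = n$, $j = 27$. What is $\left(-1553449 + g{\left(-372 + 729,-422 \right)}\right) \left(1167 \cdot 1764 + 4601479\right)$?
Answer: $-10346074421083 + 13320134 \sqrt{7} \approx -1.0346 \cdot 10^{13}$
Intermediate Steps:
$W{\left(N \right)} = \sqrt{1 + N}$ ($W{\left(N \right)} = \sqrt{N + \frac{N}{N}} = \sqrt{N + 1} = \sqrt{1 + N}$)
$g{\left(u,U \right)} = 2 \sqrt{7}$ ($g{\left(u,U \right)} = \sqrt{1 + 27} = \sqrt{28} = 2 \sqrt{7}$)
$\left(-1553449 + g{\left(-372 + 729,-422 \right)}\right) \left(1167 \cdot 1764 + 4601479\right) = \left(-1553449 + 2 \sqrt{7}\right) \left(1167 \cdot 1764 + 4601479\right) = \left(-1553449 + 2 \sqrt{7}\right) \left(2058588 + 4601479\right) = \left(-1553449 + 2 \sqrt{7}\right) 6660067 = -10346074421083 + 13320134 \sqrt{7}$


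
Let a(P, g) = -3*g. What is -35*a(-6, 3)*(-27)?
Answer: -8505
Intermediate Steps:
-35*a(-6, 3)*(-27) = -(-105)*3*(-27) = -35*(-9)*(-27) = 315*(-27) = -8505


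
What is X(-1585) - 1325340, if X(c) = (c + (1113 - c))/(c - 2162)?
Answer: -1655350031/1249 ≈ -1.3253e+6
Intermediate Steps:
X(c) = 1113/(-2162 + c)
X(-1585) - 1325340 = 1113/(-2162 - 1585) - 1325340 = 1113/(-3747) - 1325340 = 1113*(-1/3747) - 1325340 = -371/1249 - 1325340 = -1655350031/1249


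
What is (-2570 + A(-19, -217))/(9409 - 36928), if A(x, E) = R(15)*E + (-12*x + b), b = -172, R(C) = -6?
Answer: 404/9173 ≈ 0.044042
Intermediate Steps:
A(x, E) = -172 - 12*x - 6*E (A(x, E) = -6*E + (-12*x - 172) = -6*E + (-172 - 12*x) = -172 - 12*x - 6*E)
(-2570 + A(-19, -217))/(9409 - 36928) = (-2570 + (-172 - 12*(-19) - 6*(-217)))/(9409 - 36928) = (-2570 + (-172 + 228 + 1302))/(-27519) = (-2570 + 1358)*(-1/27519) = -1212*(-1/27519) = 404/9173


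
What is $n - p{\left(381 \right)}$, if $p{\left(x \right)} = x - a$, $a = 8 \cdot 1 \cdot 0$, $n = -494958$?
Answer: $-495339$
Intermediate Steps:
$a = 0$ ($a = 8 \cdot 0 = 0$)
$p{\left(x \right)} = x$ ($p{\left(x \right)} = x - 0 = x + 0 = x$)
$n - p{\left(381 \right)} = -494958 - 381 = -495339$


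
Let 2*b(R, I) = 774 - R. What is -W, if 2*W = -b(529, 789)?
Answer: 245/4 ≈ 61.250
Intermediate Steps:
b(R, I) = 387 - R/2 (b(R, I) = (774 - R)/2 = 387 - R/2)
W = -245/4 (W = (-(387 - ½*529))/2 = (-(387 - 529/2))/2 = (-1*245/2)/2 = (½)*(-245/2) = -245/4 ≈ -61.250)
-W = -1*(-245/4) = 245/4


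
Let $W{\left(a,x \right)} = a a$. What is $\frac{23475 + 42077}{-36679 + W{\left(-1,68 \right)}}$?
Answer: $- \frac{32776}{18339} \approx -1.7872$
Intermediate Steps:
$W{\left(a,x \right)} = a^{2}$
$\frac{23475 + 42077}{-36679 + W{\left(-1,68 \right)}} = \frac{23475 + 42077}{-36679 + \left(-1\right)^{2}} = \frac{65552}{-36679 + 1} = \frac{65552}{-36678} = 65552 \left(- \frac{1}{36678}\right) = - \frac{32776}{18339}$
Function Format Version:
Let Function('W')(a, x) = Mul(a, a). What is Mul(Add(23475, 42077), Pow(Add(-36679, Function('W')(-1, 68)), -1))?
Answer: Rational(-32776, 18339) ≈ -1.7872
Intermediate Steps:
Function('W')(a, x) = Pow(a, 2)
Mul(Add(23475, 42077), Pow(Add(-36679, Function('W')(-1, 68)), -1)) = Mul(Add(23475, 42077), Pow(Add(-36679, Pow(-1, 2)), -1)) = Mul(65552, Pow(Add(-36679, 1), -1)) = Mul(65552, Pow(-36678, -1)) = Mul(65552, Rational(-1, 36678)) = Rational(-32776, 18339)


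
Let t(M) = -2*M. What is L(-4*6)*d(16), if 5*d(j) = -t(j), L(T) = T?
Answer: -768/5 ≈ -153.60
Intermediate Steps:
d(j) = 2*j/5 (d(j) = (-(-2)*j)/5 = (2*j)/5 = 2*j/5)
L(-4*6)*d(16) = (-4*6)*((⅖)*16) = -24*32/5 = -768/5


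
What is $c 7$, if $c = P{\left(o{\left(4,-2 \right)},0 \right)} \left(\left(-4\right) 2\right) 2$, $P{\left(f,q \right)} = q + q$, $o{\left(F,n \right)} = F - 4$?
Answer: $0$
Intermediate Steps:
$o{\left(F,n \right)} = -4 + F$ ($o{\left(F,n \right)} = F - 4 = -4 + F$)
$P{\left(f,q \right)} = 2 q$
$c = 0$ ($c = 2 \cdot 0 \left(\left(-4\right) 2\right) 2 = 0 \left(-8\right) 2 = 0 \cdot 2 = 0$)
$c 7 = 0 \cdot 7 = 0$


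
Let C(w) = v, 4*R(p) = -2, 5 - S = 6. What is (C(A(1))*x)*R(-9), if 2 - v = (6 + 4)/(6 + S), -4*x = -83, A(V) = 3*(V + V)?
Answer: 0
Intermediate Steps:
S = -1 (S = 5 - 1*6 = 5 - 6 = -1)
R(p) = -½ (R(p) = (¼)*(-2) = -½)
A(V) = 6*V (A(V) = 3*(2*V) = 6*V)
x = 83/4 (x = -¼*(-83) = 83/4 ≈ 20.750)
v = 0 (v = 2 - (6 + 4)/(6 - 1) = 2 - 10/5 = 2 - 1*2 = 2 - 2 = 0)
C(w) = 0
(C(A(1))*x)*R(-9) = (0*(83/4))*(-½) = 0*(-½) = 0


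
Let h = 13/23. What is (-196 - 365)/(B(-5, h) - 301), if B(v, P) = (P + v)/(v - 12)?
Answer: 12903/6917 ≈ 1.8654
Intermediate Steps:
h = 13/23 (h = 13*(1/23) = 13/23 ≈ 0.56522)
B(v, P) = (P + v)/(-12 + v)
(-196 - 365)/(B(-5, h) - 301) = (-196 - 365)/((13/23 - 5)/(-12 - 5) - 301) = -561/(-102/23/(-17) - 301) = -561/(-1/17*(-102/23) - 301) = -561/(6/23 - 301) = -561/(-6917/23) = -561*(-23/6917) = 12903/6917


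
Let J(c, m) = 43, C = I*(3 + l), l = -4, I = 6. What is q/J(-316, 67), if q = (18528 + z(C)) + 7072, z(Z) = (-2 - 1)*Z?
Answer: 25618/43 ≈ 595.77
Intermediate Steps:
C = -6 (C = 6*(3 - 4) = 6*(-1) = -6)
z(Z) = -3*Z
q = 25618 (q = (18528 - 3*(-6)) + 7072 = (18528 + 18) + 7072 = 18546 + 7072 = 25618)
q/J(-316, 67) = 25618/43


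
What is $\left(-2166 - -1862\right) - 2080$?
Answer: $-2384$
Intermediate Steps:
$\left(-2166 - -1862\right) - 2080 = \left(-2166 + 1862\right) - 2080 = -304 - 2080 = -2384$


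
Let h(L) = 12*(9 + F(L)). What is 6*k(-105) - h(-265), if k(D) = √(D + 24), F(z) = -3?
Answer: -72 + 54*I ≈ -72.0 + 54.0*I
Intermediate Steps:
k(D) = √(24 + D)
h(L) = 72 (h(L) = 12*(9 - 3) = 12*6 = 72)
6*k(-105) - h(-265) = 6*√(24 - 105) - 1*72 = 6*√(-81) - 72 = 6*(9*I) - 72 = 54*I - 72 = -72 + 54*I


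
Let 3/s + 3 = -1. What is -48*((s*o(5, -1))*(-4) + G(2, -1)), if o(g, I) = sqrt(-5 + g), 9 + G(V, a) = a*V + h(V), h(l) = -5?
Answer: 768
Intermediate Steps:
s = -3/4 (s = 3/(-3 - 1) = 3/(-4) = 3*(-1/4) = -3/4 ≈ -0.75000)
G(V, a) = -14 + V*a (G(V, a) = -9 + (a*V - 5) = -9 + (V*a - 5) = -9 + (-5 + V*a) = -14 + V*a)
-48*((s*o(5, -1))*(-4) + G(2, -1)) = -48*(-3*sqrt(-5 + 5)/4*(-4) + (-14 + 2*(-1))) = -48*(-3*sqrt(0)/4*(-4) + (-14 - 2)) = -48*(-3/4*0*(-4) - 16) = -48*(0*(-4) - 16) = -48*(0 - 16) = -48*(-16) = 768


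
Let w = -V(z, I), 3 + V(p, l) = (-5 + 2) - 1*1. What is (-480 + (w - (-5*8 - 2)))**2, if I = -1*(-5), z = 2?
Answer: 185761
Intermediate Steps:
I = 5
V(p, l) = -7 (V(p, l) = -3 + ((-5 + 2) - 1*1) = -3 + (-3 - 1) = -3 - 4 = -7)
w = 7 (w = -1*(-7) = 7)
(-480 + (w - (-5*8 - 2)))**2 = (-480 + (7 - (-5*8 - 2)))**2 = (-480 + (7 - (-40 - 2)))**2 = (-480 + (7 - 1*(-42)))**2 = (-480 + (7 + 42))**2 = (-480 + 49)**2 = (-431)**2 = 185761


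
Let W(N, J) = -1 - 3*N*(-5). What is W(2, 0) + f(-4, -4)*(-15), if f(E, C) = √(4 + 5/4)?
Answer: 29 - 15*√21/2 ≈ -5.3693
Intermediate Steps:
f(E, C) = √21/2 (f(E, C) = √(4 + 5*(¼)) = √(4 + 5/4) = √(21/4) = √21/2)
W(N, J) = -1 + 15*N
W(2, 0) + f(-4, -4)*(-15) = (-1 + 15*2) + (√21/2)*(-15) = (-1 + 30) - 15*√21/2 = 29 - 15*√21/2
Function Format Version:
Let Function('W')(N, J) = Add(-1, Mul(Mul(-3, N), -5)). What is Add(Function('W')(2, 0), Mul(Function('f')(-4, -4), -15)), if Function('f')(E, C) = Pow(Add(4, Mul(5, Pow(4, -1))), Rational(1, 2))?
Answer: Add(29, Mul(Rational(-15, 2), Pow(21, Rational(1, 2)))) ≈ -5.3693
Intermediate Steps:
Function('f')(E, C) = Mul(Rational(1, 2), Pow(21, Rational(1, 2))) (Function('f')(E, C) = Pow(Add(4, Mul(5, Rational(1, 4))), Rational(1, 2)) = Pow(Add(4, Rational(5, 4)), Rational(1, 2)) = Pow(Rational(21, 4), Rational(1, 2)) = Mul(Rational(1, 2), Pow(21, Rational(1, 2))))
Function('W')(N, J) = Add(-1, Mul(15, N))
Add(Function('W')(2, 0), Mul(Function('f')(-4, -4), -15)) = Add(Add(-1, Mul(15, 2)), Mul(Mul(Rational(1, 2), Pow(21, Rational(1, 2))), -15)) = Add(Add(-1, 30), Mul(Rational(-15, 2), Pow(21, Rational(1, 2)))) = Add(29, Mul(Rational(-15, 2), Pow(21, Rational(1, 2))))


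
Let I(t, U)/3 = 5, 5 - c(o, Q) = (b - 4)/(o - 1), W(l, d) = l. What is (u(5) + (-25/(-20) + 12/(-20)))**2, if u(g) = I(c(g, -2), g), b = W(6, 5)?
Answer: 97969/400 ≈ 244.92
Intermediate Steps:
b = 6
c(o, Q) = 5 - 2/(-1 + o) (c(o, Q) = 5 - (6 - 4)/(o - 1) = 5 - 2/(-1 + o))
I(t, U) = 15 (I(t, U) = 3*5 = 15)
u(g) = 15
(u(5) + (-25/(-20) + 12/(-20)))**2 = (15 + (-25/(-20) + 12/(-20)))**2 = (15 + (-25*(-1/20) + 12*(-1/20)))**2 = (15 + (5/4 - 3/5))**2 = (15 + 13/20)**2 = (313/20)**2 = 97969/400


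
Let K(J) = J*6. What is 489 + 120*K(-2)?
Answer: -951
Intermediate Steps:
K(J) = 6*J
489 + 120*K(-2) = 489 + 120*(6*(-2)) = 489 + 120*(-12) = 489 - 1440 = -951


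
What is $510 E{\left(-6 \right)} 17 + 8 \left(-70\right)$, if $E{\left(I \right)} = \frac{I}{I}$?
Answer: $8110$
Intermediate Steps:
$E{\left(I \right)} = 1$
$510 E{\left(-6 \right)} 17 + 8 \left(-70\right) = 510 \cdot 1 \cdot 17 + 8 \left(-70\right) = 510 \cdot 17 - 560 = 8670 - 560 = 8110$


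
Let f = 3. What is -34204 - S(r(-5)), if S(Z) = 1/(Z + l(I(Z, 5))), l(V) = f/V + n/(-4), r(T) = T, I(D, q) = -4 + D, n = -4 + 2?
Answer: -991910/29 ≈ -34204.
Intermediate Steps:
n = -2
l(V) = 1/2 + 3/V (l(V) = 3/V - 2/(-4) = 3/V - 2*(-1/4) = 3/V + 1/2 = 1/2 + 3/V)
S(Z) = 1/(Z + (2 + Z)/(2*(-4 + Z))) (S(Z) = 1/(Z + (6 + (-4 + Z))/(2*(-4 + Z))) = 1/(Z + (2 + Z)/(2*(-4 + Z))))
-34204 - S(r(-5)) = -34204 - 2*(-4 - 5)/(6 + (1 + 2*(-5))*(-4 - 5)) = -34204 - 2*(-9)/(6 + (1 - 10)*(-9)) = -34204 - 2*(-9)/(6 - 9*(-9)) = -34204 - 2*(-9)/(6 + 81) = -34204 - 2*(-9)/87 = -34204 - 1*(-6/29) = -34204 + 6/29 = -991910/29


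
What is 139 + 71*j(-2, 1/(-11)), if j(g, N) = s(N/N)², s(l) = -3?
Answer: 778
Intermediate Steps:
j(g, N) = 9 (j(g, N) = (-3)² = 9)
139 + 71*j(-2, 1/(-11)) = 139 + 71*9 = 139 + 639 = 778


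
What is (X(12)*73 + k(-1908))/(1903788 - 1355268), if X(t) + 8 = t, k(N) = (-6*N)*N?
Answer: -780089/19590 ≈ -39.821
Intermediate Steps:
k(N) = -6*N**2
X(t) = -8 + t
(X(12)*73 + k(-1908))/(1903788 - 1355268) = ((-8 + 12)*73 - 6*(-1908)**2)/(1903788 - 1355268) = (4*73 - 6*3640464)/548520 = (292 - 21842784)*(1/548520) = -21842492*1/548520 = -780089/19590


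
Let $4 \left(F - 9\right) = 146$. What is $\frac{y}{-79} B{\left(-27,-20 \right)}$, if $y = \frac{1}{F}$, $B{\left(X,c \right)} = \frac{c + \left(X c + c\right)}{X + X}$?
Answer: $\frac{500}{194103} \approx 0.002576$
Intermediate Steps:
$F = \frac{91}{2}$ ($F = 9 + \frac{1}{4} \cdot 146 = 9 + \frac{73}{2} = \frac{91}{2} \approx 45.5$)
$B{\left(X,c \right)} = \frac{2 c + X c}{2 X}$ ($B{\left(X,c \right)} = \frac{c + \left(c + X c\right)}{2 X} = \left(2 c + X c\right) \frac{1}{2 X} = \frac{2 c + X c}{2 X}$)
$y = \frac{2}{91}$ ($y = \frac{1}{\frac{91}{2}} = \frac{2}{91} \approx 0.021978$)
$\frac{y}{-79} B{\left(-27,-20 \right)} = \frac{2}{91 \left(-79\right)} \left(\frac{1}{2} \left(-20\right) - \frac{20}{-27}\right) = \frac{2}{91} \left(- \frac{1}{79}\right) \left(-10 - - \frac{20}{27}\right) = - \frac{2 \left(-10 + \frac{20}{27}\right)}{7189} = \left(- \frac{2}{7189}\right) \left(- \frac{250}{27}\right) = \frac{500}{194103}$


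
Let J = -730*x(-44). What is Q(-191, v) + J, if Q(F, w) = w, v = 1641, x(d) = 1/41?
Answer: 66551/41 ≈ 1623.2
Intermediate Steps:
x(d) = 1/41
J = -730/41 (J = -730*1/41 = -730/41 ≈ -17.805)
Q(-191, v) + J = 1641 - 730/41 = 66551/41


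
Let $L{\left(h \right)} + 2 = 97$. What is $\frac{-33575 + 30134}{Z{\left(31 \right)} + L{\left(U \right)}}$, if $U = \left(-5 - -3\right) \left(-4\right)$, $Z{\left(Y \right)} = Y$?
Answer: $- \frac{1147}{42} \approx -27.31$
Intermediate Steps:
$U = 8$ ($U = \left(-5 + 3\right) \left(-4\right) = \left(-2\right) \left(-4\right) = 8$)
$L{\left(h \right)} = 95$ ($L{\left(h \right)} = -2 + 97 = 95$)
$\frac{-33575 + 30134}{Z{\left(31 \right)} + L{\left(U \right)}} = \frac{-33575 + 30134}{31 + 95} = - \frac{3441}{126} = \left(-3441\right) \frac{1}{126} = - \frac{1147}{42}$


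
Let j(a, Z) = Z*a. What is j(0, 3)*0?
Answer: 0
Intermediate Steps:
j(0, 3)*0 = (3*0)*0 = 0*0 = 0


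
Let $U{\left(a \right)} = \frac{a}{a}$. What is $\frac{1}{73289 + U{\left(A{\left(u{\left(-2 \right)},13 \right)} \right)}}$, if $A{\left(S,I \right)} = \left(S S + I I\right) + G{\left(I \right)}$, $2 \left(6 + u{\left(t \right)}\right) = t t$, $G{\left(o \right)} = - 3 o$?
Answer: $\frac{1}{73290} \approx 1.3644 \cdot 10^{-5}$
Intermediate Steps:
$u{\left(t \right)} = -6 + \frac{t^{2}}{2}$ ($u{\left(t \right)} = -6 + \frac{t t}{2} = -6 + \frac{t^{2}}{2}$)
$A{\left(S,I \right)} = I^{2} + S^{2} - 3 I$ ($A{\left(S,I \right)} = \left(S S + I I\right) - 3 I = \left(S^{2} + I^{2}\right) - 3 I = \left(I^{2} + S^{2}\right) - 3 I = I^{2} + S^{2} - 3 I$)
$U{\left(a \right)} = 1$
$\frac{1}{73289 + U{\left(A{\left(u{\left(-2 \right)},13 \right)} \right)}} = \frac{1}{73289 + 1} = \frac{1}{73290}$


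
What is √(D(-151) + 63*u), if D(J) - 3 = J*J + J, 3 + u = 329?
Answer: 3*√4799 ≈ 207.82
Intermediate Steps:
u = 326 (u = -3 + 329 = 326)
D(J) = 3 + J + J² (D(J) = 3 + (J*J + J) = 3 + (J² + J) = 3 + (J + J²) = 3 + J + J²)
√(D(-151) + 63*u) = √((3 - 151 + (-151)²) + 63*326) = √((3 - 151 + 22801) + 20538) = √(22653 + 20538) = √43191 = 3*√4799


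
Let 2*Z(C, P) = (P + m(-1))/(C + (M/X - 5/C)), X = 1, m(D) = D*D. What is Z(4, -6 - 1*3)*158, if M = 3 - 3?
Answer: -2528/11 ≈ -229.82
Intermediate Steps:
m(D) = D²
M = 0
Z(C, P) = (1 + P)/(2*(C - 5/C)) (Z(C, P) = ((P + (-1)²)/(C + (0/1 - 5/C)))/2 = ((P + 1)/(C + (0*1 - 5/C)))/2 = ((1 + P)/(C + (0 - 5/C)))/2 = ((1 + P)/(C - 5/C))/2 = (1 + P)/(2*(C - 5/C)))
Z(4, -6 - 1*3)*158 = ((½)*4*(1 + (-6 - 1*3))/(-5 + 4²))*158 = ((½)*4*(1 + (-6 - 3))/(-5 + 16))*158 = ((½)*4*(1 - 9)/11)*158 = ((½)*4*(1/11)*(-8))*158 = -16/11*158 = -2528/11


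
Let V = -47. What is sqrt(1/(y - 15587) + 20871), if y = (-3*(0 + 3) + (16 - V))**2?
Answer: 2*sqrt(837731887810)/12671 ≈ 144.47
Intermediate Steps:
y = 2916 (y = (-3*(0 + 3) + (16 - 1*(-47)))**2 = (-3*3 + (16 + 47))**2 = (-9 + 63)**2 = 54**2 = 2916)
sqrt(1/(y - 15587) + 20871) = sqrt(1/(2916 - 15587) + 20871) = sqrt(1/(-12671) + 20871) = sqrt(-1/12671 + 20871) = sqrt(264456440/12671) = 2*sqrt(837731887810)/12671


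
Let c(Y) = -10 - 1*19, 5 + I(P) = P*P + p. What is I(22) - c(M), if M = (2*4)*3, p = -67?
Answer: 441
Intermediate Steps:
M = 24 (M = 8*3 = 24)
I(P) = -72 + P² (I(P) = -5 + (P*P - 67) = -5 + (P² - 67) = -5 + (-67 + P²) = -72 + P²)
c(Y) = -29 (c(Y) = -10 - 19 = -29)
I(22) - c(M) = (-72 + 22²) - 1*(-29) = (-72 + 484) + 29 = 412 + 29 = 441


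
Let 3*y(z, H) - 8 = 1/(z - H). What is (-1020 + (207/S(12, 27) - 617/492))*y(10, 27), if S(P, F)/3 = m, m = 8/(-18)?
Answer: -2170650/697 ≈ -3114.3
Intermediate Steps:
m = -4/9 (m = 8*(-1/18) = -4/9 ≈ -0.44444)
S(P, F) = -4/3 (S(P, F) = 3*(-4/9) = -4/3)
y(z, H) = 8/3 + 1/(3*(z - H))
(-1020 + (207/S(12, 27) - 617/492))*y(10, 27) = (-1020 + (207/(-4/3) - 617/492))*((-1 - 8*10 + 8*27)/(3*(27 - 1*10))) = (-1020 + (207*(-¾) - 617*1/492))*((-1 - 80 + 216)/(3*(27 - 10))) = (-1020 + (-621/4 - 617/492))*((⅓)*135/17) = (-1020 - 19250/123)*((⅓)*(1/17)*135) = -144710/123*45/17 = -2170650/697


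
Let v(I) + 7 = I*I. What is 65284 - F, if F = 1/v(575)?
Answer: 21584065511/330618 ≈ 65284.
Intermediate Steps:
v(I) = -7 + I**2 (v(I) = -7 + I*I = -7 + I**2)
F = 1/330618 (F = 1/(-7 + 575**2) = 1/(-7 + 330625) = 1/330618 ≈ 3.0246e-6)
65284 - F = 65284 - 1*1/330618 = 65284 - 1/330618 = 21584065511/330618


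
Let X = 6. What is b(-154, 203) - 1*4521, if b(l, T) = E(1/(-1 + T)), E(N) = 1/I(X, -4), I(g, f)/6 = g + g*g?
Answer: -1139291/252 ≈ -4521.0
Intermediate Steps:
I(g, f) = 6*g + 6*g² (I(g, f) = 6*(g + g*g) = 6*(g + g²) = 6*g + 6*g²)
E(N) = 1/252 (E(N) = 1/(6*6*(1 + 6)) = 1/(6*6*7) = 1/252)
b(l, T) = 1/252
b(-154, 203) - 1*4521 = 1/252 - 1*4521 = 1/252 - 4521 = -1139291/252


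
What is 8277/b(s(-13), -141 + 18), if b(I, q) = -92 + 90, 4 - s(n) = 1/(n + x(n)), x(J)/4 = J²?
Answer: -8277/2 ≈ -4138.5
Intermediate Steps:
x(J) = 4*J²
s(n) = 4 - 1/(n + 4*n²)
b(I, q) = -2
8277/b(s(-13), -141 + 18) = 8277/(-2) = 8277*(-½) = -8277/2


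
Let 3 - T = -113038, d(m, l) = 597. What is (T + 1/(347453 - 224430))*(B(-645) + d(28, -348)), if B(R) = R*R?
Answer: 5793813396615168/123023 ≈ 4.7095e+10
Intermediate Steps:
B(R) = R**2
T = 113041 (T = 3 - 1*(-113038) = 3 + 113038 = 113041)
(T + 1/(347453 - 224430))*(B(-645) + d(28, -348)) = (113041 + 1/(347453 - 224430))*((-645)**2 + 597) = (113041 + 1/123023)*(416025 + 597) = (113041 + 1/123023)*416622 = (13906642944/123023)*416622 = 5793813396615168/123023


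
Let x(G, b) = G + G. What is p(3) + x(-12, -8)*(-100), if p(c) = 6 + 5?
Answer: 2411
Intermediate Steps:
p(c) = 11
x(G, b) = 2*G
p(3) + x(-12, -8)*(-100) = 11 + (2*(-12))*(-100) = 11 - 24*(-100) = 11 + 2400 = 2411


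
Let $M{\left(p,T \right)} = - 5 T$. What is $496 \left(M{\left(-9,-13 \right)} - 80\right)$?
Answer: $-7440$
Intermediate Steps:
$496 \left(M{\left(-9,-13 \right)} - 80\right) = 496 \left(\left(-5\right) \left(-13\right) - 80\right) = 496 \left(65 - 80\right) = 496 \left(-15\right) = -7440$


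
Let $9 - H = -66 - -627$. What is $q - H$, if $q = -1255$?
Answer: $-703$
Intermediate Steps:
$H = -552$ ($H = 9 - \left(-66 - -627\right) = 9 - \left(-66 + 627\right) = 9 - 561 = -552$)
$q - H = -1255 - -552 = -1255 + 552 = -703$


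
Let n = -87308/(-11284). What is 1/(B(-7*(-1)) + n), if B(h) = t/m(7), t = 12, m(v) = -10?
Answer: 1085/7093 ≈ 0.15297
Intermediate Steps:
n = 1679/217 (n = -87308*(-1/11284) = 1679/217 ≈ 7.7373)
B(h) = -6/5 (B(h) = 12/(-10) = 12*(-⅒) = -6/5)
1/(B(-7*(-1)) + n) = 1/(-6/5 + 1679/217) = 1/(7093/1085) = 1085/7093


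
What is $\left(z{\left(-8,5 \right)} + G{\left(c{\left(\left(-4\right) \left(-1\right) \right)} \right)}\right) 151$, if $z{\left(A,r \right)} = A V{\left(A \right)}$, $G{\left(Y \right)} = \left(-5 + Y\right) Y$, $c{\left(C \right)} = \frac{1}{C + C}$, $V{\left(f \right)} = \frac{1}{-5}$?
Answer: $\frac{47867}{320} \approx 149.58$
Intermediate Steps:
$V{\left(f \right)} = - \frac{1}{5}$
$c{\left(C \right)} = \frac{1}{2 C}$
$G{\left(Y \right)} = Y \left(-5 + Y\right)$
$z{\left(A,r \right)} = - \frac{A}{5}$ ($z{\left(A,r \right)} = A \left(- \frac{1}{5}\right) = - \frac{A}{5}$)
$\left(z{\left(-8,5 \right)} + G{\left(c{\left(\left(-4\right) \left(-1\right) \right)} \right)}\right) 151 = \left(\left(- \frac{1}{5}\right) \left(-8\right) + \frac{1}{2 \left(\left(-4\right) \left(-1\right)\right)} \left(-5 + \frac{1}{2 \left(\left(-4\right) \left(-1\right)\right)}\right)\right) 151 = \left(\frac{8}{5} + \frac{1}{2 \cdot 4} \left(-5 + \frac{1}{2 \cdot 4}\right)\right) 151 = \left(\frac{8}{5} + \frac{1}{2} \cdot \frac{1}{4} \left(-5 + \frac{1}{2} \cdot \frac{1}{4}\right)\right) 151 = \left(\frac{8}{5} + \frac{-5 + \frac{1}{8}}{8}\right) 151 = \left(\frac{8}{5} + \frac{1}{8} \left(- \frac{39}{8}\right)\right) 151 = \left(\frac{8}{5} - \frac{39}{64}\right) 151 = \frac{317}{320} \cdot 151 = \frac{47867}{320}$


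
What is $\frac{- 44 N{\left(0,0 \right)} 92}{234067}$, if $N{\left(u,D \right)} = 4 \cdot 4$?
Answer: $- \frac{64768}{234067} \approx -0.27671$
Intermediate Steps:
$N{\left(u,D \right)} = 16$
$\frac{- 44 N{\left(0,0 \right)} 92}{234067} = \frac{\left(-44\right) 16 \cdot 92}{234067} = \left(-704\right) 92 \cdot \frac{1}{234067} = \left(-64768\right) \frac{1}{234067} = - \frac{64768}{234067}$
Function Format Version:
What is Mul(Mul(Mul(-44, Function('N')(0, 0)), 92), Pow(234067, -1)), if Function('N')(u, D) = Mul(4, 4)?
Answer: Rational(-64768, 234067) ≈ -0.27671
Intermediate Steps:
Function('N')(u, D) = 16
Mul(Mul(Mul(-44, Function('N')(0, 0)), 92), Pow(234067, -1)) = Mul(Mul(Mul(-44, 16), 92), Pow(234067, -1)) = Mul(Mul(-704, 92), Rational(1, 234067)) = Mul(-64768, Rational(1, 234067)) = Rational(-64768, 234067)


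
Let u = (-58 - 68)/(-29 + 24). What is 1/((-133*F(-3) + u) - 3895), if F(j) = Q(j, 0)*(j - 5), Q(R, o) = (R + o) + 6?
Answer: -5/3389 ≈ -0.0014754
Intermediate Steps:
Q(R, o) = 6 + R + o
F(j) = (-5 + j)*(6 + j) (F(j) = (6 + j + 0)*(j - 5) = (6 + j)*(-5 + j) = (-5 + j)*(6 + j))
u = 126/5 (u = -126/(-5) = -126*(-⅕) = 126/5 ≈ 25.200)
1/((-133*F(-3) + u) - 3895) = 1/((-133*(-5 - 3)*(6 - 3) + 126/5) - 3895) = 1/((-(-1064)*3 + 126/5) - 3895) = 1/((-133*(-24) + 126/5) - 3895) = 1/((3192 + 126/5) - 3895) = 1/(16086/5 - 3895) = 1/(-3389/5) = -5/3389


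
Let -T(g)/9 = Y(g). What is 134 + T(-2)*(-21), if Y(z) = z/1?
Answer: -244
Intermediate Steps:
Y(z) = z (Y(z) = z*1 = z)
T(g) = -9*g
134 + T(-2)*(-21) = 134 - 9*(-2)*(-21) = 134 + 18*(-21) = 134 - 378 = -244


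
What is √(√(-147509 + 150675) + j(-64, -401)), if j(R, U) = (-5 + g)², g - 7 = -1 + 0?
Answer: √(1 + √3166) ≈ 7.5675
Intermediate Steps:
g = 6 (g = 7 + (-1 + 0) = 7 - 1 = 6)
j(R, U) = 1 (j(R, U) = (-5 + 6)² = 1² = 1)
√(√(-147509 + 150675) + j(-64, -401)) = √(√(-147509 + 150675) + 1) = √(√3166 + 1) = √(1 + √3166)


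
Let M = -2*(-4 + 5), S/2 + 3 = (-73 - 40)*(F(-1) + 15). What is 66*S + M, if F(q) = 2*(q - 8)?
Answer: 44350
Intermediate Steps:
F(q) = -16 + 2*q (F(q) = 2*(-8 + q) = -16 + 2*q)
S = 672 (S = -6 + 2*((-73 - 40)*((-16 + 2*(-1)) + 15)) = -6 + 2*(-113*((-16 - 2) + 15)) = -6 + 2*(-113*(-18 + 15)) = -6 + 2*(-113*(-3)) = -6 + 2*339 = -6 + 678 = 672)
M = -2 ≈ -2.0000
66*S + M = 66*672 - 2 = 44352 - 2 = 44350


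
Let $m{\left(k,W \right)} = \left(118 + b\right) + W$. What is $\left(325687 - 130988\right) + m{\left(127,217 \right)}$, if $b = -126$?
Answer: $194908$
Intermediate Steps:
$m{\left(k,W \right)} = -8 + W$ ($m{\left(k,W \right)} = \left(118 - 126\right) + W = -8 + W$)
$\left(325687 - 130988\right) + m{\left(127,217 \right)} = \left(325687 - 130988\right) + \left(-8 + 217\right) = 194699 + 209 = 194908$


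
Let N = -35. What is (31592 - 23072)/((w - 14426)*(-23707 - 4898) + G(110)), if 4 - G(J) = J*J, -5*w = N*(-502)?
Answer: 710/42763467 ≈ 1.6603e-5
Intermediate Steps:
w = -3514 (w = -(-7)*(-502) = -⅕*17570 = -3514)
G(J) = 4 - J² (G(J) = 4 - J*J = 4 - J²)
(31592 - 23072)/((w - 14426)*(-23707 - 4898) + G(110)) = (31592 - 23072)/((-3514 - 14426)*(-23707 - 4898) + (4 - 1*110²)) = 8520/(-17940*(-28605) + (4 - 1*12100)) = 8520/(513173700 + (4 - 12100)) = 8520/(513173700 - 12096) = 8520/513161604 = 8520*(1/513161604) = 710/42763467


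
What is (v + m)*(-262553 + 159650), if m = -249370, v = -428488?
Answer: 69753621774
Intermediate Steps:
(v + m)*(-262553 + 159650) = (-428488 - 249370)*(-262553 + 159650) = -677858*(-102903) = 69753621774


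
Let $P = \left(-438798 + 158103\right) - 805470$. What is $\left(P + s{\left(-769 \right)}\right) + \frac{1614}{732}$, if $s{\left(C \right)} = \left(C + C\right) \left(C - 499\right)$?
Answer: $\frac{105410587}{122} \approx 8.6402 \cdot 10^{5}$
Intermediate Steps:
$P = -1086165$ ($P = -280695 - 805470 = -1086165$)
$s{\left(C \right)} = 2 C \left(-499 + C\right)$
$\left(P + s{\left(-769 \right)}\right) + \frac{1614}{732} = \left(-1086165 + 2 \left(-769\right) \left(-499 - 769\right)\right) + \frac{1614}{732} = \left(-1086165 + 2 \left(-769\right) \left(-1268\right)\right) + 1614 \cdot \frac{1}{732} = \left(-1086165 + 1950184\right) + \frac{269}{122} = 864019 + \frac{269}{122} = \frac{105410587}{122}$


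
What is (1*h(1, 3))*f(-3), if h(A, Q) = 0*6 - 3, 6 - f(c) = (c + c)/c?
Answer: -12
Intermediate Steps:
f(c) = 4 (f(c) = 6 - (c + c)/c = 6 - 2*c/c = 6 - 1*2 = 6 - 2 = 4)
h(A, Q) = -3 (h(A, Q) = 0 - 3 = -3)
(1*h(1, 3))*f(-3) = (1*(-3))*4 = -3*4 = -12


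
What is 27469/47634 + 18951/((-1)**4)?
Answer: 902739403/47634 ≈ 18952.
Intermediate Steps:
27469/47634 + 18951/((-1)**4) = 27469*(1/47634) + 18951/1 = 27469/47634 + 18951*1 = 27469/47634 + 18951 = 902739403/47634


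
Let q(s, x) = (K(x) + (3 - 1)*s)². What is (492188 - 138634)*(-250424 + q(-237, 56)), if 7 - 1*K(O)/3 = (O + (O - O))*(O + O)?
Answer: 131184068102098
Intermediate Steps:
K(O) = 21 - 6*O² (K(O) = 21 - 3*(O + (O - O))*(O + O) = 21 - 3*(O + 0)*2*O = 21 - 3*O*2*O = 21 - 6*O²)
q(s, x) = (21 - 6*x² + 2*s)² (q(s, x) = ((21 - 6*x²) + (3 - 1)*s)² = ((21 - 6*x²) + 2*s)² = (21 - 6*x² + 2*s)²)
(492188 - 138634)*(-250424 + q(-237, 56)) = (492188 - 138634)*(-250424 + (21 - 6*56² + 2*(-237))²) = 353554*(-250424 + (21 - 6*3136 - 474)²) = 353554*(-250424 + (21 - 18816 - 474)²) = 353554*(-250424 + (-19269)²) = 353554*(-250424 + 371294361) = 353554*371043937 = 131184068102098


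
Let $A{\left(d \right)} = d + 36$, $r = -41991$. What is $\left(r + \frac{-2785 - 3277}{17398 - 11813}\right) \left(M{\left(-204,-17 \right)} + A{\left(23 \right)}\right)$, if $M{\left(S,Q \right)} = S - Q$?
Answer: $\frac{30019302016}{5585} \approx 5.375 \cdot 10^{6}$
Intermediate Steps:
$A{\left(d \right)} = 36 + d$
$\left(r + \frac{-2785 - 3277}{17398 - 11813}\right) \left(M{\left(-204,-17 \right)} + A{\left(23 \right)}\right) = \left(-41991 + \frac{-2785 - 3277}{17398 - 11813}\right) \left(\left(-204 - -17\right) + \left(36 + 23\right)\right) = \left(-41991 - \frac{6062}{5585}\right) \left(\left(-204 + 17\right) + 59\right) = \left(-41991 - \frac{6062}{5585}\right) \left(-187 + 59\right) = \left(-41991 - \frac{6062}{5585}\right) \left(-128\right) = \left(- \frac{234525797}{5585}\right) \left(-128\right) = \frac{30019302016}{5585}$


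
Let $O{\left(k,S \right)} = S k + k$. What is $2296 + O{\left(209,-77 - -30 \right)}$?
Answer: $-7318$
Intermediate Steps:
$O{\left(k,S \right)} = k + S k$
$2296 + O{\left(209,-77 - -30 \right)} = 2296 + 209 \left(1 - 47\right) = 2296 + 209 \left(-46\right) = 2296 - 9614 = -7318$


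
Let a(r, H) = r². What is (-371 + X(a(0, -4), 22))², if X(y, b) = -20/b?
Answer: 16736281/121 ≈ 1.3832e+5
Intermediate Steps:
(-371 + X(a(0, -4), 22))² = (-371 - 20/22)² = (-371 - 20*1/22)² = (-371 - 10/11)² = (-4091/11)² = 16736281/121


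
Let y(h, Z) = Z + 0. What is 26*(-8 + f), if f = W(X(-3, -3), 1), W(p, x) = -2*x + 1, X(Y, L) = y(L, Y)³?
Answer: -234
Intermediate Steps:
y(h, Z) = Z
X(Y, L) = Y³
W(p, x) = 1 - 2*x
f = -1 (f = 1 - 2*1 = 1 - 2 = -1)
26*(-8 + f) = 26*(-8 - 1) = 26*(-9) = -234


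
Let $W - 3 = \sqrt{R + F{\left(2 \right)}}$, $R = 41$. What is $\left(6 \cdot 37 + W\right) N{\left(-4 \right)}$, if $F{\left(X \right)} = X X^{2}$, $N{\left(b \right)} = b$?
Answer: $-928$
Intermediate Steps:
$F{\left(X \right)} = X^{3}$
$W = 10$ ($W = 3 + \sqrt{41 + 2^{3}} = 3 + \sqrt{41 + 8} = 3 + \sqrt{49} = 3 + 7 = 10$)
$\left(6 \cdot 37 + W\right) N{\left(-4 \right)} = \left(6 \cdot 37 + 10\right) \left(-4\right) = \left(222 + 10\right) \left(-4\right) = 232 \left(-4\right) = -928$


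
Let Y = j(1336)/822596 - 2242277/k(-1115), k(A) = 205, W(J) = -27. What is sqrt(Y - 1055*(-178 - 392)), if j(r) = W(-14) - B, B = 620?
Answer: sqrt(4197359226289406001285)/84316090 ≈ 768.38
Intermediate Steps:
j(r) = -647 (j(r) = -27 - 1*620 = -27 - 620 = -647)
Y = -1844488223727/168632180 (Y = -647/822596 - 2242277/205 = -1844488223727/168632180 ≈ -10938.)
sqrt(Y - 1055*(-178 - 392)) = sqrt(-1844488223727/168632180 - 1055*(-178 - 392)) = sqrt(-1844488223727/168632180 - 1055*(-570)) = sqrt(-1844488223727/168632180 + 601350) = sqrt(99562473219273/168632180) = sqrt(4197359226289406001285)/84316090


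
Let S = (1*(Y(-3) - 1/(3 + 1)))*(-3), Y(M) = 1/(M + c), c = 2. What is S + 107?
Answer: 443/4 ≈ 110.75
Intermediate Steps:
Y(M) = 1/(2 + M) (Y(M) = 1/(M + 2) = 1/(2 + M))
S = 15/4 (S = (1*(1/(2 - 3) - 1/(3 + 1)))*(-3) = (1*(1/(-1) - 1/4))*(-3) = (1*(-1 + (¼)*(-1)))*(-3) = (1*(-1 - ¼))*(-3) = (1*(-5/4))*(-3) = -5/4*(-3) = 15/4 ≈ 3.7500)
S + 107 = 15/4 + 107 = 443/4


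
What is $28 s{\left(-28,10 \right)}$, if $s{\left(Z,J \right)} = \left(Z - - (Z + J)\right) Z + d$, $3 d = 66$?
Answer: $36680$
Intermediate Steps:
$d = 22$ ($d = \frac{1}{3} \cdot 66 = 22$)
$s{\left(Z,J \right)} = 22 + Z \left(J + 2 Z\right)$ ($s{\left(Z,J \right)} = \left(Z - - (Z + J)\right) Z + 22 = \left(Z - - (J + Z)\right) Z + 22 = \left(Z - \left(- J - Z\right)\right) Z + 22 = \left(Z + \left(J + Z\right)\right) Z + 22 = \left(J + 2 Z\right) Z + 22 = Z \left(J + 2 Z\right) + 22 = 22 + Z \left(J + 2 Z\right)$)
$28 s{\left(-28,10 \right)} = 28 \left(22 + 2 \left(-28\right)^{2} + 10 \left(-28\right)\right) = 28 \left(22 + 2 \cdot 784 - 280\right) = 28 \left(22 + 1568 - 280\right) = 28 \cdot 1310 = 36680$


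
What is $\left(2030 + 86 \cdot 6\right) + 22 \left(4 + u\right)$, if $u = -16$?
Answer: $2282$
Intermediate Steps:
$\left(2030 + 86 \cdot 6\right) + 22 \left(4 + u\right) = \left(2030 + 86 \cdot 6\right) + 22 \left(4 - 16\right) = \left(2030 + 516\right) + 22 \left(-12\right) = 2546 - 264 = 2282$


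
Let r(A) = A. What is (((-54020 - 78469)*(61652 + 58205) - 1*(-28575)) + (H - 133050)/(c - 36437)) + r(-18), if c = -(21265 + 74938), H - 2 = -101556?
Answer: -526571034851909/33160 ≈ -1.5880e+10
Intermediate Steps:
H = -101554 (H = 2 - 101556 = -101554)
c = -96203 (c = -1*96203 = -96203)
(((-54020 - 78469)*(61652 + 58205) - 1*(-28575)) + (H - 133050)/(c - 36437)) + r(-18) = (((-54020 - 78469)*(61652 + 58205) - 1*(-28575)) + (-101554 - 133050)/(-96203 - 36437)) - 18 = ((-132489*119857 + 28575) - 234604/(-132640)) - 18 = ((-15879734073 + 28575) - 234604*(-1/132640)) - 18 = (-15879705498 + 58651/33160) - 18 = -526571034255029/33160 - 18 = -526571034851909/33160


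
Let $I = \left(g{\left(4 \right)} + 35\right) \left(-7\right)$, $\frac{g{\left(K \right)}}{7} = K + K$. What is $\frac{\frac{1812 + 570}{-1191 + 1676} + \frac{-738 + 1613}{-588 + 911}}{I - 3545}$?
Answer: $- \frac{1193761}{655131210} \approx -0.0018222$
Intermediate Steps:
$g{\left(K \right)} = 14 K$ ($g{\left(K \right)} = 7 \left(K + K\right) = 7 \cdot 2 K = 14 K$)
$I = -637$ ($I = \left(14 \cdot 4 + 35\right) \left(-7\right) = \left(56 + 35\right) \left(-7\right) = 91 \left(-7\right) = -637$)
$\frac{\frac{1812 + 570}{-1191 + 1676} + \frac{-738 + 1613}{-588 + 911}}{I - 3545} = \frac{\frac{1812 + 570}{-1191 + 1676} + \frac{-738 + 1613}{-588 + 911}}{-637 - 3545} = \frac{\frac{2382}{485} + \frac{875}{323}}{-4182} = \left(2382 \cdot \frac{1}{485} + 875 \cdot \frac{1}{323}\right) \left(- \frac{1}{4182}\right) = \left(\frac{2382}{485} + \frac{875}{323}\right) \left(- \frac{1}{4182}\right) = \frac{1193761}{156655} \left(- \frac{1}{4182}\right) = - \frac{1193761}{655131210}$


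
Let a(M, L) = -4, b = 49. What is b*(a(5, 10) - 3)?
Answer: -343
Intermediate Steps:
b*(a(5, 10) - 3) = 49*(-4 - 3) = 49*(-7) = -343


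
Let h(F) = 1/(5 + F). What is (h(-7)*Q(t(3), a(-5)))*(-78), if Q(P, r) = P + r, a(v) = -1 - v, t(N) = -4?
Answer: 0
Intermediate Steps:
(h(-7)*Q(t(3), a(-5)))*(-78) = ((-4 + (-1 - 1*(-5)))/(5 - 7))*(-78) = ((-4 + (-1 + 5))/(-2))*(-78) = -(-4 + 4)/2*(-78) = -½*0*(-78) = 0*(-78) = 0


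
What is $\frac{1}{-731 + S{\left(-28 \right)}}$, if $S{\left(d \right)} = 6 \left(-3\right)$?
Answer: $- \frac{1}{749} \approx -0.0013351$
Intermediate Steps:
$S{\left(d \right)} = -18$
$\frac{1}{-731 + S{\left(-28 \right)}} = \frac{1}{-731 - 18} = \frac{1}{-749} = - \frac{1}{749}$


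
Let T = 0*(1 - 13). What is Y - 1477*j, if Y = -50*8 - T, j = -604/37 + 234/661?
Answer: 567112722/24457 ≈ 23188.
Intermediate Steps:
T = 0 (T = 0*(-12) = 0)
j = -390586/24457 (j = -604*1/37 + 234*(1/661) = -604/37 + 234/661 = -390586/24457 ≈ -15.970)
Y = -400 (Y = -50*8 - 1*0 = -400 + 0 = -400)
Y - 1477*j = -400 - 1477*(-390586/24457) = -400 + 576895522/24457 = 567112722/24457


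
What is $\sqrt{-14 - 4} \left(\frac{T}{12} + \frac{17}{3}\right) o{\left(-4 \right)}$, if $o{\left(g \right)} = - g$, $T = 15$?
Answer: $83 i \sqrt{2} \approx 117.38 i$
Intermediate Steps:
$\sqrt{-14 - 4} \left(\frac{T}{12} + \frac{17}{3}\right) o{\left(-4 \right)} = \sqrt{-14 - 4} \left(\frac{15}{12} + \frac{17}{3}\right) \left(\left(-1\right) \left(-4\right)\right) = \sqrt{-18} \left(15 \cdot \frac{1}{12} + 17 \cdot \frac{1}{3}\right) 4 = 3 i \sqrt{2} \left(\frac{5}{4} + \frac{17}{3}\right) 4 = 3 i \sqrt{2} \cdot \frac{83}{12} \cdot 4 = \frac{83 i \sqrt{2}}{4} \cdot 4 = 83 i \sqrt{2}$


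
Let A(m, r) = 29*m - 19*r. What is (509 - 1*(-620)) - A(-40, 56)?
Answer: 3353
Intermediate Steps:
A(m, r) = -19*r + 29*m
(509 - 1*(-620)) - A(-40, 56) = (509 - 1*(-620)) - (-19*56 + 29*(-40)) = (509 + 620) - (-1064 - 1160) = 1129 - 1*(-2224) = 1129 + 2224 = 3353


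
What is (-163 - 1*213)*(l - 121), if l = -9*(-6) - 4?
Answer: 26696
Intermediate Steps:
l = 50 (l = 54 - 4 = 50)
(-163 - 1*213)*(l - 121) = (-163 - 1*213)*(50 - 121) = (-163 - 213)*(-71) = -376*(-71) = 26696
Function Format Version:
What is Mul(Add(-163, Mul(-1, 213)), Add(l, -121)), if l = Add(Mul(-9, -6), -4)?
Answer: 26696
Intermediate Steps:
l = 50 (l = Add(54, -4) = 50)
Mul(Add(-163, Mul(-1, 213)), Add(l, -121)) = Mul(Add(-163, Mul(-1, 213)), Add(50, -121)) = Mul(Add(-163, -213), -71) = Mul(-376, -71) = 26696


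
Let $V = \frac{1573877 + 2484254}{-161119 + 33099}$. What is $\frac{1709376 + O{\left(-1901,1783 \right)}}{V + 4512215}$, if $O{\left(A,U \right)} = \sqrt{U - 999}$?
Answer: $\frac{218837900080}{577649706169} \approx 0.37884$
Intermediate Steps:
$V = - \frac{4058131}{128020}$ ($V = \frac{4058131}{-128020} = 4058131 \left(- \frac{1}{128020}\right) = - \frac{4058131}{128020} \approx -31.699$)
$O{\left(A,U \right)} = \sqrt{-999 + U}$
$\frac{1709376 + O{\left(-1901,1783 \right)}}{V + 4512215} = \frac{1709376 + \sqrt{-999 + 1783}}{- \frac{4058131}{128020} + 4512215} = \frac{1709376 + \sqrt{784}}{\frac{577649706169}{128020}} = \left(1709376 + 28\right) \frac{128020}{577649706169} = 1709404 \cdot \frac{128020}{577649706169} = \frac{218837900080}{577649706169}$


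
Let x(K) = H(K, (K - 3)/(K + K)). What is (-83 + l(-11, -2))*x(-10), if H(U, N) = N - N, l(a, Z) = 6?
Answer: 0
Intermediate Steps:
H(U, N) = 0
x(K) = 0
(-83 + l(-11, -2))*x(-10) = (-83 + 6)*0 = -77*0 = 0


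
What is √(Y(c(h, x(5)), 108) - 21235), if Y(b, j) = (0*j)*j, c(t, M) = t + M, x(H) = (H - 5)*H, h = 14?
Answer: I*√21235 ≈ 145.72*I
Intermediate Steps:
x(H) = H*(-5 + H) (x(H) = (-5 + H)*H = H*(-5 + H))
c(t, M) = M + t
Y(b, j) = 0 (Y(b, j) = 0*j = 0)
√(Y(c(h, x(5)), 108) - 21235) = √(0 - 21235) = √(-21235) = I*√21235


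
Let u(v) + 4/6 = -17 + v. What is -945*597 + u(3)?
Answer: -1692539/3 ≈ -5.6418e+5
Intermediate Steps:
u(v) = -53/3 + v (u(v) = -⅔ + (-17 + v) = -53/3 + v)
-945*597 + u(3) = -945*597 + (-53/3 + 3) = -564165 - 44/3 = -1692539/3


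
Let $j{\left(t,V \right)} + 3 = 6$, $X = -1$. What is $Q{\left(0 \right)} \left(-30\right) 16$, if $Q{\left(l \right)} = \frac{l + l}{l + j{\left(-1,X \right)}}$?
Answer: $0$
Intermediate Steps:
$j{\left(t,V \right)} = 3$ ($j{\left(t,V \right)} = -3 + 6 = 3$)
$Q{\left(l \right)} = \frac{2 l}{3 + l}$ ($Q{\left(l \right)} = \frac{l + l}{l + 3} = \frac{2 l}{3 + l}$)
$Q{\left(0 \right)} \left(-30\right) 16 = 2 \cdot 0 \frac{1}{3 + 0} \left(-30\right) 16 = 2 \cdot 0 \cdot \frac{1}{3} \left(-30\right) 16 = 0 \left(-30\right) 16 = 0 \cdot 16 = 0$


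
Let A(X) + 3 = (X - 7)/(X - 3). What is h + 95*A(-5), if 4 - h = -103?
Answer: -71/2 ≈ -35.500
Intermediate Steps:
A(X) = -3 + (-7 + X)/(-3 + X) (A(X) = -3 + (X - 7)/(X - 3) = -3 + (-7 + X)/(-3 + X))
h = 107 (h = 4 - 1*(-103) = 4 + 103 = 107)
h + 95*A(-5) = 107 + 95*(2*(1 - 1*(-5))/(-3 - 5)) = 107 + 95*(2*(1 + 5)/(-8)) = 107 + 95*(2*(-⅛)*6) = 107 + 95*(-3/2) = 107 - 285/2 = -71/2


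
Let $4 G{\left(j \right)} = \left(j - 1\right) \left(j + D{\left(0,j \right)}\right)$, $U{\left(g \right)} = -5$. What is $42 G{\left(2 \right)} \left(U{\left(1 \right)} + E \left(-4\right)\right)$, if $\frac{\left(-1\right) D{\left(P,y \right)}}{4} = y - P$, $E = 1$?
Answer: $567$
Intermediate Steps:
$D{\left(P,y \right)} = - 4 y + 4 P$ ($D{\left(P,y \right)} = - 4 \left(y - P\right) = - 4 y + 4 P$)
$G{\left(j \right)} = - \frac{3 j \left(-1 + j\right)}{4}$ ($G{\left(j \right)} = \frac{\left(j - 1\right) \left(j + \left(- 4 j + 4 \cdot 0\right)\right)}{4} = \frac{\left(-1 + j\right) \left(j + \left(- 4 j + 0\right)\right)}{4} = \frac{\left(-1 + j\right) \left(j - 4 j\right)}{4} = \frac{\left(-1 + j\right) \left(- 3 j\right)}{4} = \frac{\left(-3\right) j \left(-1 + j\right)}{4} = - \frac{3 j \left(-1 + j\right)}{4}$)
$42 G{\left(2 \right)} \left(U{\left(1 \right)} + E \left(-4\right)\right) = 42 \cdot \frac{3}{4} \cdot 2 \left(1 - 2\right) \left(-5 + 1 \left(-4\right)\right) = 42 \cdot \frac{3}{4} \cdot 2 \left(1 - 2\right) \left(-5 - 4\right) = 42 \cdot \frac{3}{4} \cdot 2 \left(-1\right) \left(-9\right) = 42 \left(- \frac{3}{2}\right) \left(-9\right) = \left(-63\right) \left(-9\right) = 567$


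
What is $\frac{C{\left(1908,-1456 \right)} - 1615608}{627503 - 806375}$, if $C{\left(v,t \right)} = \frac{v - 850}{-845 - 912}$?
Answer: $\frac{1419312157}{157139052} \approx 9.0322$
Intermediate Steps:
$C{\left(v,t \right)} = \frac{850}{1757} - \frac{v}{1757}$ ($C{\left(v,t \right)} = \frac{-850 + v}{-1757} = \left(-850 + v\right) \left(- \frac{1}{1757}\right) = \frac{850}{1757} - \frac{v}{1757}$)
$\frac{C{\left(1908,-1456 \right)} - 1615608}{627503 - 806375} = \frac{\left(\frac{850}{1757} - \frac{1908}{1757}\right) - 1615608}{627503 - 806375} = \frac{\left(\frac{850}{1757} - \frac{1908}{1757}\right) - 1615608}{-178872} = \left(- \frac{1058}{1757} - 1615608\right) \left(- \frac{1}{178872}\right) = \left(- \frac{2838624314}{1757}\right) \left(- \frac{1}{178872}\right) = \frac{1419312157}{157139052}$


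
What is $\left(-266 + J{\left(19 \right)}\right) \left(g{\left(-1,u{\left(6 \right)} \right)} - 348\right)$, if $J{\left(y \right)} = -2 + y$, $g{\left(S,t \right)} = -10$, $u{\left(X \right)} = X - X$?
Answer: $89142$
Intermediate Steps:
$u{\left(X \right)} = 0$
$\left(-266 + J{\left(19 \right)}\right) \left(g{\left(-1,u{\left(6 \right)} \right)} - 348\right) = \left(-266 + \left(-2 + 19\right)\right) \left(-10 - 348\right) = \left(-266 + 17\right) \left(-358\right) = \left(-249\right) \left(-358\right) = 89142$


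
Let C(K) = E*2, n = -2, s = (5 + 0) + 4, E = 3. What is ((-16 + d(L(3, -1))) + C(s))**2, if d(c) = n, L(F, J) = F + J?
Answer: 144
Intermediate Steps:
s = 9 (s = 5 + 4 = 9)
C(K) = 6 (C(K) = 3*2 = 6)
d(c) = -2
((-16 + d(L(3, -1))) + C(s))**2 = ((-16 - 2) + 6)**2 = (-18 + 6)**2 = (-12)**2 = 144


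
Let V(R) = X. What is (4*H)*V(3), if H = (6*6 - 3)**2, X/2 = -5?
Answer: -43560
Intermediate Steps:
X = -10 (X = 2*(-5) = -10)
V(R) = -10
H = 1089 (H = (36 - 3)**2 = 33**2 = 1089)
(4*H)*V(3) = (4*1089)*(-10) = 4356*(-10) = -43560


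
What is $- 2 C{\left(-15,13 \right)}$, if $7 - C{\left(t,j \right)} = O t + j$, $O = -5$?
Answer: $162$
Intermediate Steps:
$C{\left(t,j \right)} = 7 - j + 5 t$ ($C{\left(t,j \right)} = 7 - \left(- 5 t + j\right) = 7 - \left(j - 5 t\right) = 7 - j + 5 t$)
$- 2 C{\left(-15,13 \right)} = - 2 \left(7 - 13 + 5 \left(-15\right)\right) = - 2 \left(7 - 13 - 75\right) = \left(-2\right) \left(-81\right) = 162$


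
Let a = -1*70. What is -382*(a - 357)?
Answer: 163114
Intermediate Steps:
a = -70
-382*(a - 357) = -382*(-70 - 357) = -382*(-427) = 163114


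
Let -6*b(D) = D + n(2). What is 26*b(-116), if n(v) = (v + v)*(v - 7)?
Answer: 1768/3 ≈ 589.33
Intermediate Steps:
n(v) = 2*v*(-7 + v) (n(v) = (2*v)*(-7 + v) = 2*v*(-7 + v))
b(D) = 10/3 - D/6 (b(D) = -(D + 2*2*(-7 + 2))/6 = -(D + 2*2*(-5))/6 = -(D - 20)/6 = -(-20 + D)/6 = 10/3 - D/6)
26*b(-116) = 26*(10/3 - ⅙*(-116)) = 26*(10/3 + 58/3) = 26*(68/3) = 1768/3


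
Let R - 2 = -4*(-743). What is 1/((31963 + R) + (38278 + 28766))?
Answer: 1/101981 ≈ 9.8057e-6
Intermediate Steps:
R = 2974 (R = 2 - 4*(-743) = 2 + 2972 = 2974)
1/((31963 + R) + (38278 + 28766)) = 1/((31963 + 2974) + (38278 + 28766)) = 1/(34937 + 67044) = 1/101981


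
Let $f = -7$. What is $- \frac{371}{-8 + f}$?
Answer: $\frac{371}{15} \approx 24.733$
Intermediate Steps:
$- \frac{371}{-8 + f} = - \frac{371}{-8 - 7} = - \frac{371}{-15} = \left(-371\right) \left(- \frac{1}{15}\right) = \frac{371}{15}$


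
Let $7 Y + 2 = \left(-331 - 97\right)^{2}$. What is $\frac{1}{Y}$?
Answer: $\frac{7}{183182} \approx 3.8213 \cdot 10^{-5}$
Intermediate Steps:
$Y = \frac{183182}{7}$ ($Y = - \frac{2}{7} + \frac{\left(-331 - 97\right)^{2}}{7} = - \frac{2}{7} + \frac{\left(-428\right)^{2}}{7} = - \frac{2}{7} + \frac{1}{7} \cdot 183184 = - \frac{2}{7} + \frac{183184}{7} = \frac{183182}{7} \approx 26169.0$)
$\frac{1}{Y} = \frac{1}{\frac{183182}{7}} = \frac{7}{183182}$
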